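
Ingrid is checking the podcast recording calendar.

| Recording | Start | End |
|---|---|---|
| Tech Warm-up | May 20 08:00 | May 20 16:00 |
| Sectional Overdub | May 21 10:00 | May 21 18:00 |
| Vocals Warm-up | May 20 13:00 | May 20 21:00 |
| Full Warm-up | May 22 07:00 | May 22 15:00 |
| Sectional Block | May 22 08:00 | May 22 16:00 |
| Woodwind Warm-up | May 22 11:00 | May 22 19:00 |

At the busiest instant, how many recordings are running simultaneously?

3

Sweep the timeline, counting +1 at each start and −1 at each end (ends before starts at a tie):
May 20 08:00 start Tech Warm-up → 1
May 20 13:00 start Vocals Warm-up → 2
May 20 16:00 end Tech Warm-up → 1
May 20 21:00 end Vocals Warm-up → 0
May 21 10:00 start Sectional Overdub → 1
May 21 18:00 end Sectional Overdub → 0
May 22 07:00 start Full Warm-up → 1
May 22 08:00 start Sectional Block → 2
May 22 11:00 start Woodwind Warm-up → 3
May 22 15:00 end Full Warm-up → 2
May 22 16:00 end Sectional Block → 1
May 22 19:00 end Woodwind Warm-up → 0
Peak is 3, at May 22 11:00 (Full Warm-up, Sectional Block, Woodwind Warm-up).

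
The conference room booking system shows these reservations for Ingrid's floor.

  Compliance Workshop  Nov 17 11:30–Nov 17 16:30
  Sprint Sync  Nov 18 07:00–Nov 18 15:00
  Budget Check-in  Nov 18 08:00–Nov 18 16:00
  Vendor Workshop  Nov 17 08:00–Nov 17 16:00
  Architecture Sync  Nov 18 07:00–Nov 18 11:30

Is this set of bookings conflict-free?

No

Sorted by start: Vendor Workshop, Compliance Workshop, Architecture Sync, Sprint Sync, Budget Check-in.
Compliance Workshop starts before Vendor Workshop ends → Vendor Workshop and Compliance Workshop overlap.
That's a conflict, so the schedule is not conflict-free.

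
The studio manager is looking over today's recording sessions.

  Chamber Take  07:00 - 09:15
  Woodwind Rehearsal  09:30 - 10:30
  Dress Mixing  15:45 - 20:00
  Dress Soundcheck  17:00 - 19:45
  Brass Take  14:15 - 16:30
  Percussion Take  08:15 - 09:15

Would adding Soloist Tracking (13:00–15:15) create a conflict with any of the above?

Yes — it overlaps Brass Take

Chamber Take: ends 09:15 at or before Soloist Tracking starts 13:00 → clear.
Percussion Take: ends 09:15 at or before Soloist Tracking starts 13:00 → clear.
Woodwind Rehearsal: ends 10:30 at or before Soloist Tracking starts 13:00 → clear.
Brass Take: starts 14:15 before Soloist Tracking ends 15:15, and ends 16:30 after Soloist Tracking starts 13:00 → overlap.
Dress Mixing: starts 15:45 at or after Soloist Tracking ends 15:15 → clear.
Dress Soundcheck: starts 17:00 at or after Soloist Tracking ends 15:15 → clear.
Soloist Tracking overlaps Brass Take.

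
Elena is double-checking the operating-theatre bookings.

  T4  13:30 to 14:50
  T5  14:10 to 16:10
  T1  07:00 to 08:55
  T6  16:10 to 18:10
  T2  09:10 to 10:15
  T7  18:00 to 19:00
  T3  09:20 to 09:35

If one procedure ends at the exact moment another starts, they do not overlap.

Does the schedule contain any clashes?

Yes

Two intervals overlap when each starts before the other ends.
Sorted by start: T1, T2, T3, T4, T5, T6, T7.
T2 starts after T1 ends — done with T1.
T3 starts before T2 ends → T2 and T3 overlap.
That's a conflict, so the schedule is not conflict-free.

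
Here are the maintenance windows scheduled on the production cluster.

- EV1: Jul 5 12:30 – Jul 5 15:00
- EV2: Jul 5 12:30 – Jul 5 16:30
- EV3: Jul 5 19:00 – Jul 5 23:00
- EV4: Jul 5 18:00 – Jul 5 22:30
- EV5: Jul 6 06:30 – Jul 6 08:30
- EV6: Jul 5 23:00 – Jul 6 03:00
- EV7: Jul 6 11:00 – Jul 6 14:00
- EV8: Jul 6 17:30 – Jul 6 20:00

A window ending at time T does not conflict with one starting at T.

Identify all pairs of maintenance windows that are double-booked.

EV1 & EV2, EV3 & EV4

Sorted by start: EV1, EV2, EV4, EV3, EV6, EV5, EV7, EV8.
EV2 starts before EV1 ends → EV1 and EV2 overlap.
EV4 starts after EV1 ends; EV1 is clear from here.
EV4 starts after EV2 ends; EV2 is clear from here.
EV3 starts before EV4 ends → EV4 and EV3 overlap.
EV6 starts after EV4 ends; EV4 is clear from here.
EV6 starts exactly when EV3 ends (back-to-back, no overlap); EV3 is clear from here.
EV5 starts after EV6 ends; EV6 is clear from here.
EV7 starts after EV5 ends; EV5 is clear from here.
EV8 starts after EV7 ends.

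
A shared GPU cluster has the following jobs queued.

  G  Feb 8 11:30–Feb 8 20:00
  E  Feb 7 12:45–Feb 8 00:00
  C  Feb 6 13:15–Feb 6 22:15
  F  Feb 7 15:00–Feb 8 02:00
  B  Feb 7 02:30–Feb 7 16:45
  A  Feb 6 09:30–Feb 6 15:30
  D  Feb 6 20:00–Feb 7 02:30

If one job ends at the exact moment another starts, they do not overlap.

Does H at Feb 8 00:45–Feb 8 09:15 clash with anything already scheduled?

A: ends Feb 6 15:30 at or before H starts Feb 8 00:45 → clear.
C: ends Feb 6 22:15 at or before H starts Feb 8 00:45 → clear.
D: ends Feb 7 02:30 at or before H starts Feb 8 00:45 → clear.
B: ends Feb 7 16:45 at or before H starts Feb 8 00:45 → clear.
E: ends Feb 8 00:00 at or before H starts Feb 8 00:45 → clear.
F: starts Feb 7 15:00 before H ends Feb 8 09:15, and ends Feb 8 02:00 after H starts Feb 8 00:45 → overlap.
G: starts Feb 8 11:30 at or after H ends Feb 8 09:15 → clear.
H overlaps F.

Yes — it overlaps F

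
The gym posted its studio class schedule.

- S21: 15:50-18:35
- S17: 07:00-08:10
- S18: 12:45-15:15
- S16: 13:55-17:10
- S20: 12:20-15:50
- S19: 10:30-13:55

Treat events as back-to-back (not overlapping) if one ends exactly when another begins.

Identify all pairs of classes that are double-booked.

S16 & S18, S16 & S20, S16 & S21, S18 & S19, S18 & S20, S19 & S20

Two intervals overlap when each starts before the other ends.
Sorted by start: S17, S19, S20, S18, S16, S21.
S19 starts after S17 ends, so S17 has no further overlaps.
S20 starts before S19 ends → S19 and S20 overlap.
S18 starts before S19 ends → S19 and S18 overlap.
S16 starts exactly when S19 ends (back-to-back, no overlap), so S19 has no further overlaps.
S18 starts before S20 ends → S20 and S18 overlap.
S16 starts before S20 ends → S20 and S16 overlap.
S21 starts exactly when S20 ends (back-to-back, no overlap).
S16 starts before S18 ends → S18 and S16 overlap.
S21 starts after S18 ends.
S21 starts before S16 ends → S16 and S21 overlap.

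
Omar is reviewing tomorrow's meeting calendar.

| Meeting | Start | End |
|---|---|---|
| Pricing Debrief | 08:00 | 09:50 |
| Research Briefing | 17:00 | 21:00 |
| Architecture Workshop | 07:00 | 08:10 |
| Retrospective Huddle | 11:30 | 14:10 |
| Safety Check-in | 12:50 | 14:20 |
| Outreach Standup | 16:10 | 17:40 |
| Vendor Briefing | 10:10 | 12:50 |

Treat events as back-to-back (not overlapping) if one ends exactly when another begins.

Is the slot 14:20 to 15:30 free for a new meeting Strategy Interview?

Architecture Workshop: ends 08:10 at or before Strategy Interview starts 14:20 → clear.
Pricing Debrief: ends 09:50 at or before Strategy Interview starts 14:20 → clear.
Vendor Briefing: ends 12:50 at or before Strategy Interview starts 14:20 → clear.
Retrospective Huddle: ends 14:10 at or before Strategy Interview starts 14:20 → clear.
Safety Check-in: ends 14:20 at or before Strategy Interview starts 14:20 → clear.
Outreach Standup: starts 16:10 at or after Strategy Interview ends 15:30 → clear.
Research Briefing: starts 17:00 at or after Strategy Interview ends 15:30 → clear.

Yes — the slot is free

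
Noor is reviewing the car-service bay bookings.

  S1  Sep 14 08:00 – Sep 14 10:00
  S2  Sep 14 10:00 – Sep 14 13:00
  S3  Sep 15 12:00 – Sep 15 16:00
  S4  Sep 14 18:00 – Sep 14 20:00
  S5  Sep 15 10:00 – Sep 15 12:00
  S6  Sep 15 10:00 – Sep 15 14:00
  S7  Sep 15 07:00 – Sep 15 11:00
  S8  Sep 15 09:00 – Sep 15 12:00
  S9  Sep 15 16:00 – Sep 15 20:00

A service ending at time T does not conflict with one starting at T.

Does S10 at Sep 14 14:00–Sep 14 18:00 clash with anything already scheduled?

No — it doesn't clash with anything

S1: ends Sep 14 10:00 at or before S10 starts Sep 14 14:00 → clear.
S2: ends Sep 14 13:00 at or before S10 starts Sep 14 14:00 → clear.
S4: starts Sep 14 18:00 at or after S10 ends Sep 14 18:00 → clear.
S7: starts Sep 15 07:00 at or after S10 ends Sep 14 18:00 → clear.
S8: starts Sep 15 09:00 at or after S10 ends Sep 14 18:00 → clear.
S5: starts Sep 15 10:00 at or after S10 ends Sep 14 18:00 → clear.
S6: starts Sep 15 10:00 at or after S10 ends Sep 14 18:00 → clear.
S3: starts Sep 15 12:00 at or after S10 ends Sep 14 18:00 → clear.
S9: starts Sep 15 16:00 at or after S10 ends Sep 14 18:00 → clear.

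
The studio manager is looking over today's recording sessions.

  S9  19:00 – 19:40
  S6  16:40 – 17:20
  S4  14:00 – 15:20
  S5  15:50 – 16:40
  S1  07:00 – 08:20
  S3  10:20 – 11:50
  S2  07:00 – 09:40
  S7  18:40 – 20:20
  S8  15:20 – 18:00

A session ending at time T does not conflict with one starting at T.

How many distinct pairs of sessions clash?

Check each pair: they overlap iff neither finishes before the other starts.
Sorted by start: S1, S2, S3, S4, S8, S5, S6, S7, S9.
S2 starts before S1 ends → S1 and S2 overlap.
S3 starts after S1 ends, so S1 has no further overlaps.
S3 starts after S2 ends, so S2 has no further overlaps.
S4 starts after S3 ends, so S3 has no further overlaps.
S8 starts exactly when S4 ends (back-to-back, no overlap), so S4 has no further overlaps.
S5 starts before S8 ends → S8 and S5 overlap.
S6 starts before S8 ends → S8 and S6 overlap.
S7 starts after S8 ends, so S8 has no further overlaps.
S6 starts exactly when S5 ends (back-to-back, no overlap), so S5 has no further overlaps.
S7 starts after S6 ends, so S6 has no further overlaps.
S9 starts before S7 ends → S7 and S9 overlap.
Overlapping pairs: S1 & S2, S5 & S8, S6 & S8, S7 & S9 — 4 in total.

4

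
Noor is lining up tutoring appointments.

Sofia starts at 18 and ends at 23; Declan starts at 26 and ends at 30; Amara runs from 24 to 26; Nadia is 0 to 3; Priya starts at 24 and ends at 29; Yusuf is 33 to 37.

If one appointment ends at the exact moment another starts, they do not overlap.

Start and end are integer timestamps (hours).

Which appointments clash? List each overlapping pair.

Amara & Priya, Declan & Priya

Sorted by start: Nadia, Sofia, Priya, Amara, Declan, Yusuf.
Sofia starts after Nadia ends — done with Nadia.
Priya starts after Sofia ends — done with Sofia.
Amara starts before Priya ends → Priya and Amara overlap.
Declan starts before Priya ends → Priya and Declan overlap.
Yusuf starts after Priya ends.
Declan starts exactly when Amara ends (back-to-back, no overlap) — done with Amara.
Yusuf starts after Declan ends.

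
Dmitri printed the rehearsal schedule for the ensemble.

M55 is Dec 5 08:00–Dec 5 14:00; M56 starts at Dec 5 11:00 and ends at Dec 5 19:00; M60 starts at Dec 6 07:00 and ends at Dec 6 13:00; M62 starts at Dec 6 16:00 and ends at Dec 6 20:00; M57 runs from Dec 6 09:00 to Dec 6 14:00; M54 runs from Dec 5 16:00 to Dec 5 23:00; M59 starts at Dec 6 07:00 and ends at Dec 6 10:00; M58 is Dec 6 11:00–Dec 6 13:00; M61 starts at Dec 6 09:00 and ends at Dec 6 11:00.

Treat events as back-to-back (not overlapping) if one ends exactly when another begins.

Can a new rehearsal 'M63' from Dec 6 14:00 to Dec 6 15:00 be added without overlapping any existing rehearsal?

M55: ends Dec 5 14:00 at or before M63 starts Dec 6 14:00 → clear.
M56: ends Dec 5 19:00 at or before M63 starts Dec 6 14:00 → clear.
M54: ends Dec 5 23:00 at or before M63 starts Dec 6 14:00 → clear.
M59: ends Dec 6 10:00 at or before M63 starts Dec 6 14:00 → clear.
M60: ends Dec 6 13:00 at or before M63 starts Dec 6 14:00 → clear.
M57: ends Dec 6 14:00 at or before M63 starts Dec 6 14:00 → clear.
M61: ends Dec 6 11:00 at or before M63 starts Dec 6 14:00 → clear.
M58: ends Dec 6 13:00 at or before M63 starts Dec 6 14:00 → clear.
M62: starts Dec 6 16:00 at or after M63 ends Dec 6 15:00 → clear.

Yes — the slot is free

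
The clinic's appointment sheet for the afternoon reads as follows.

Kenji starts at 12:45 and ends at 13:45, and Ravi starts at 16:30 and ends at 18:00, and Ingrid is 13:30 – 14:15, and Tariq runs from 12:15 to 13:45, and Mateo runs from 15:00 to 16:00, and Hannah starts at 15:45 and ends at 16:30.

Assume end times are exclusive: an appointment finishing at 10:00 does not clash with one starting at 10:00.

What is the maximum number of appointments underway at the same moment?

3

Sweep the timeline, counting +1 at each start and −1 at each end (ends before starts at a tie):
12:15 start Tariq → 1
12:45 start Kenji → 2
13:30 start Ingrid → 3
13:45 end Kenji → 2
13:45 end Tariq → 1
14:15 end Ingrid → 0
15:00 start Mateo → 1
15:45 start Hannah → 2
16:00 end Mateo → 1
16:30 end Hannah → 0
16:30 start Ravi → 1
18:00 end Ravi → 0
Peak is 3, at 13:30 (Ingrid, Kenji, Tariq).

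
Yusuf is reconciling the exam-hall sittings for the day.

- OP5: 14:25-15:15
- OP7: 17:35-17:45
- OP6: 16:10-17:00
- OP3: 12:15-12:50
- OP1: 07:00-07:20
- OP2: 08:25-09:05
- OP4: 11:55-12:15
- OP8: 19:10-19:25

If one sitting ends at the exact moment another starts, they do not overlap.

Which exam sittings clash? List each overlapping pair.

no conflicts

Sorted by start: OP1, OP2, OP4, OP3, OP5, OP6, OP7, OP8.
OP2 starts after OP1 ends; OP1 is clear from here.
OP4 starts after OP2 ends; OP2 is clear from here.
OP3 starts exactly when OP4 ends (back-to-back, no overlap); OP4 is clear from here.
OP5 starts after OP3 ends; OP3 is clear from here.
OP6 starts after OP5 ends; OP5 is clear from here.
OP7 starts after OP6 ends; OP6 is clear from here.
OP8 starts after OP7 ends.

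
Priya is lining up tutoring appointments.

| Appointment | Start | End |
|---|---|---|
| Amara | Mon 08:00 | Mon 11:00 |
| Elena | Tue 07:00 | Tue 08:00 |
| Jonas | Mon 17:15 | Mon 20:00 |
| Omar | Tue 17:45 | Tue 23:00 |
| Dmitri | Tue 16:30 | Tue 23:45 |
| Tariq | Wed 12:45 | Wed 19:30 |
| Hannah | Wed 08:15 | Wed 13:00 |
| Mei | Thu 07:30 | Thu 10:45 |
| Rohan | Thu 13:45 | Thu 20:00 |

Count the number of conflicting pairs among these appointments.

Sorted by start: Amara, Jonas, Elena, Dmitri, Omar, Hannah, Tariq, Mei, Rohan.
Jonas starts after Amara ends; Amara is clear from here.
Elena starts after Jonas ends; Jonas is clear from here.
Dmitri starts after Elena ends; Elena is clear from here.
Omar starts before Dmitri ends → Dmitri and Omar overlap.
Hannah starts after Dmitri ends; Dmitri is clear from here.
Hannah starts after Omar ends; Omar is clear from here.
Tariq starts before Hannah ends → Hannah and Tariq overlap.
Mei starts after Hannah ends; Hannah is clear from here.
Mei starts after Tariq ends; Tariq is clear from here.
Rohan starts after Mei ends.
Overlapping pairs: Dmitri & Omar, Hannah & Tariq — 2 in total.

2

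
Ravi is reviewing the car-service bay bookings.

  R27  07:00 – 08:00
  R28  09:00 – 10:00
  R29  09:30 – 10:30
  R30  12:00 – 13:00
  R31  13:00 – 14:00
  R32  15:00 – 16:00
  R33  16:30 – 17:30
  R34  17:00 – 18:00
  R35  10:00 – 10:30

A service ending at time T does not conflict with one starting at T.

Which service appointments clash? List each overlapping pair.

Sorted by start: R27, R28, R29, R35, R30, R31, R32, R33, R34.
R28 starts after R27 ends; R27 is clear from here.
R29 starts before R28 ends → R28 and R29 overlap.
R35 starts exactly when R28 ends (back-to-back, no overlap); R28 is clear from here.
R35 starts before R29 ends → R29 and R35 overlap.
R30 starts after R29 ends; R29 is clear from here.
R30 starts after R35 ends; R35 is clear from here.
R31 starts exactly when R30 ends (back-to-back, no overlap); R30 is clear from here.
R32 starts after R31 ends; R31 is clear from here.
R33 starts after R32 ends; R32 is clear from here.
R34 starts before R33 ends → R33 and R34 overlap.

R28 & R29, R29 & R35, R33 & R34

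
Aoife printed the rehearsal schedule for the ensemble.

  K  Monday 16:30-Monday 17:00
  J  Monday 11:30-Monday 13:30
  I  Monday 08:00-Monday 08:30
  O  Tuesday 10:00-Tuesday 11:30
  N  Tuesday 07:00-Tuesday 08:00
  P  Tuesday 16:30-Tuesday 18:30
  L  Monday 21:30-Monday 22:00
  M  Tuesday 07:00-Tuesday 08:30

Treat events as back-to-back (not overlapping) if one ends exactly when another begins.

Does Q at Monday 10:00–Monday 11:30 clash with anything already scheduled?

I: ends Monday 08:30 at or before Q starts Monday 10:00 → clear.
J: starts Monday 11:30 at or after Q ends Monday 11:30 → clear.
K: starts Monday 16:30 at or after Q ends Monday 11:30 → clear.
L: starts Monday 21:30 at or after Q ends Monday 11:30 → clear.
M: starts Tuesday 07:00 at or after Q ends Monday 11:30 → clear.
N: starts Tuesday 07:00 at or after Q ends Monday 11:30 → clear.
O: starts Tuesday 10:00 at or after Q ends Monday 11:30 → clear.
P: starts Tuesday 16:30 at or after Q ends Monday 11:30 → clear.

No — it doesn't clash with anything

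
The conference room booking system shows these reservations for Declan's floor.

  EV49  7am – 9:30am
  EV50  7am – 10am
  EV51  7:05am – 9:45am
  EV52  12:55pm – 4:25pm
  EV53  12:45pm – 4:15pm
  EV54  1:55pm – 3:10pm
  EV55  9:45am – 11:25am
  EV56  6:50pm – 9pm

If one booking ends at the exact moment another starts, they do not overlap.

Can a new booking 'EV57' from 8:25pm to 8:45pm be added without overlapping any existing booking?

No — it overlaps EV56

EV49: ends 9:30am at or before EV57 starts 8:25pm → clear.
EV50: ends 10am at or before EV57 starts 8:25pm → clear.
EV51: ends 9:45am at or before EV57 starts 8:25pm → clear.
EV55: ends 11:25am at or before EV57 starts 8:25pm → clear.
EV53: ends 4:15pm at or before EV57 starts 8:25pm → clear.
EV52: ends 4:25pm at or before EV57 starts 8:25pm → clear.
EV54: ends 3:10pm at or before EV57 starts 8:25pm → clear.
EV56: starts 6:50pm before EV57 ends 8:45pm, and ends 9pm after EV57 starts 8:25pm → overlap.
EV57 overlaps EV56.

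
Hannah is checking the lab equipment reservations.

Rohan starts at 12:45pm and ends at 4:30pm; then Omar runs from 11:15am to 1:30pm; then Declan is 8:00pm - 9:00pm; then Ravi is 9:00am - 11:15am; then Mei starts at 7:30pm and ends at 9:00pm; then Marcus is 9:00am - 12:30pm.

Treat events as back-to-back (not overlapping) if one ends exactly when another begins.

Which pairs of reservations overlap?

Declan & Mei, Marcus & Omar, Marcus & Ravi, Omar & Rohan

Sorted by start: Ravi, Marcus, Omar, Rohan, Mei, Declan.
Marcus starts before Ravi ends → Ravi and Marcus overlap.
Omar starts exactly when Ravi ends (back-to-back, no overlap) — done with Ravi.
Omar starts before Marcus ends → Marcus and Omar overlap.
Rohan starts after Marcus ends — done with Marcus.
Rohan starts before Omar ends → Omar and Rohan overlap.
Mei starts after Omar ends — done with Omar.
Mei starts after Rohan ends — done with Rohan.
Declan starts before Mei ends → Mei and Declan overlap.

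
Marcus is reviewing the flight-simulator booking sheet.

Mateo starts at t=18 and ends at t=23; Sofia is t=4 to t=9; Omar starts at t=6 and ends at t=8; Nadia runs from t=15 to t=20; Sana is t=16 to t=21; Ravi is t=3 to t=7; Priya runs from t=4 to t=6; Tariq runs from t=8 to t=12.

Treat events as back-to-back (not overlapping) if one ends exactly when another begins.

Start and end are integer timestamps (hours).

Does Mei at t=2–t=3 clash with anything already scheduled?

No — it doesn't clash with anything

Ravi: starts t=3 at or after Mei ends t=3 → clear.
Priya: starts t=4 at or after Mei ends t=3 → clear.
Sofia: starts t=4 at or after Mei ends t=3 → clear.
Omar: starts t=6 at or after Mei ends t=3 → clear.
Tariq: starts t=8 at or after Mei ends t=3 → clear.
Nadia: starts t=15 at or after Mei ends t=3 → clear.
Sana: starts t=16 at or after Mei ends t=3 → clear.
Mateo: starts t=18 at or after Mei ends t=3 → clear.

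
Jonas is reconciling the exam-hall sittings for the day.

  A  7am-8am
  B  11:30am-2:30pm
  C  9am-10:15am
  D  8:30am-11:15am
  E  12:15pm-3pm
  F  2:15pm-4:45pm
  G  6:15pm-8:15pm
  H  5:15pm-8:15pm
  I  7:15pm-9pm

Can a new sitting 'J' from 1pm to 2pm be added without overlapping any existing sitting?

No — it overlaps B, E

A: ends 8am at or before J starts 1pm → clear.
D: ends 11:15am at or before J starts 1pm → clear.
C: ends 10:15am at or before J starts 1pm → clear.
B: starts 11:30am before J ends 2pm, and ends 2:30pm after J starts 1pm → overlap.
E: starts 12:15pm before J ends 2pm, and ends 3pm after J starts 1pm → overlap.
F: starts 2:15pm at or after J ends 2pm → clear.
H: starts 5:15pm at or after J ends 2pm → clear.
G: starts 6:15pm at or after J ends 2pm → clear.
I: starts 7:15pm at or after J ends 2pm → clear.
J overlaps B, E.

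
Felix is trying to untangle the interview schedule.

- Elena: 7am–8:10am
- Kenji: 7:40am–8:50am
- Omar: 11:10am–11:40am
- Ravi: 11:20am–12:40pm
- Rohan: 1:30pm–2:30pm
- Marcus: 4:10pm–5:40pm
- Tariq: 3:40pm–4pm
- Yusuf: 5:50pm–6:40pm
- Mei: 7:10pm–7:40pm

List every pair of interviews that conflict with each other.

Check each pair: they overlap iff neither finishes before the other starts.
Sorted by start: Elena, Kenji, Omar, Ravi, Rohan, Tariq, Marcus, Yusuf, Mei.
Kenji starts before Elena ends → Elena and Kenji overlap.
Omar starts after Elena ends — done with Elena.
Omar starts after Kenji ends — done with Kenji.
Ravi starts before Omar ends → Omar and Ravi overlap.
Rohan starts after Omar ends — done with Omar.
Rohan starts after Ravi ends — done with Ravi.
Tariq starts after Rohan ends — done with Rohan.
Marcus starts after Tariq ends — done with Tariq.
Yusuf starts after Marcus ends — done with Marcus.
Mei starts after Yusuf ends.

Elena & Kenji, Omar & Ravi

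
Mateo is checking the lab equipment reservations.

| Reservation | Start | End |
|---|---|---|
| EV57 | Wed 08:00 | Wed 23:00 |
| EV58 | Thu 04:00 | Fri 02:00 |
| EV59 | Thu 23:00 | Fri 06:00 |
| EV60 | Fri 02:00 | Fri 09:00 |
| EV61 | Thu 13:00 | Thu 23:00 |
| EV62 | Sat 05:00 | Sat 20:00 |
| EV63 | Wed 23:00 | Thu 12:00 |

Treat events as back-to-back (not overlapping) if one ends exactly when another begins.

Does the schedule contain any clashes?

Sorted by start: EV57, EV63, EV58, EV61, EV59, EV60, EV62.
EV63 starts exactly when EV57 ends (back-to-back, no overlap), so EV57 has no further overlaps.
EV58 starts before EV63 ends → EV63 and EV58 overlap.
That's a conflict, so the schedule is not conflict-free.

Yes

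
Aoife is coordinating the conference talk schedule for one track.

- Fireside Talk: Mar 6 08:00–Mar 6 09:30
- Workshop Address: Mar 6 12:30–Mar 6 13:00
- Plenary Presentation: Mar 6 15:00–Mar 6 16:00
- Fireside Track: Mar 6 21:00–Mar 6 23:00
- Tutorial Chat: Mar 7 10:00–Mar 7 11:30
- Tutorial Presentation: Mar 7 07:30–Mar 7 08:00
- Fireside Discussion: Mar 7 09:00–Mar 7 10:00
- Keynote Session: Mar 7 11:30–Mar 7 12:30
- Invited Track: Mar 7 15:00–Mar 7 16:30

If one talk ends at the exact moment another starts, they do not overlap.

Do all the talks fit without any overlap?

Yes

Sorted by start: Fireside Talk, Workshop Address, Plenary Presentation, Fireside Track, Tutorial Presentation, Fireside Discussion, Tutorial Chat, Keynote Session, Invited Track.
Workshop Address starts after Fireside Talk ends, so nothing later overlaps Fireside Talk either.
Plenary Presentation starts after Workshop Address ends, so nothing later overlaps Workshop Address either.
Fireside Track starts after Plenary Presentation ends, so nothing later overlaps Plenary Presentation either.
Tutorial Presentation starts after Fireside Track ends, so nothing later overlaps Fireside Track either.
Fireside Discussion starts after Tutorial Presentation ends, so nothing later overlaps Tutorial Presentation either.
Tutorial Chat starts exactly when Fireside Discussion ends (back-to-back, no overlap), so nothing later overlaps Fireside Discussion either.
Keynote Session starts exactly when Tutorial Chat ends (back-to-back, no overlap), so nothing later overlaps Tutorial Chat either.
Invited Track starts after Keynote Session ends.
Every pair is clear; the schedule has no overlaps.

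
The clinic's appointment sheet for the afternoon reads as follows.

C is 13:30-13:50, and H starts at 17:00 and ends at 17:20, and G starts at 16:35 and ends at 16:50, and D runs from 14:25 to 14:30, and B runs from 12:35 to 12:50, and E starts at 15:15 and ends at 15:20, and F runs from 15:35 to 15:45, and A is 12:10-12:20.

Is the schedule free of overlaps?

Sorted by start: A, B, C, D, E, F, G, H.
B starts after A ends, so nothing later overlaps A either.
C starts after B ends, so nothing later overlaps B either.
D starts after C ends, so nothing later overlaps C either.
E starts after D ends, so nothing later overlaps D either.
F starts after E ends, so nothing later overlaps E either.
G starts after F ends, so nothing later overlaps F either.
H starts after G ends.
Every pair is clear; the schedule has no overlaps.

Yes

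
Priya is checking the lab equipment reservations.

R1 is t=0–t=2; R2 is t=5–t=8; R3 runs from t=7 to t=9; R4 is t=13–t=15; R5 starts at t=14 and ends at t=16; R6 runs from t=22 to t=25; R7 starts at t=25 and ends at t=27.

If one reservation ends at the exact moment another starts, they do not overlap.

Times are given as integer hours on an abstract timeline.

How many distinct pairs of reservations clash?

2

Check each pair: they overlap iff neither finishes before the other starts.
Sorted by start: R1, R2, R3, R4, R5, R6, R7.
R2 starts after R1 ends — done with R1.
R3 starts before R2 ends → R2 and R3 overlap.
R4 starts after R2 ends — done with R2.
R4 starts after R3 ends — done with R3.
R5 starts before R4 ends → R4 and R5 overlap.
R6 starts after R4 ends — done with R4.
R6 starts after R5 ends — done with R5.
R7 starts exactly when R6 ends (back-to-back, no overlap).
Overlapping pairs: R2 & R3, R4 & R5 — 2 in total.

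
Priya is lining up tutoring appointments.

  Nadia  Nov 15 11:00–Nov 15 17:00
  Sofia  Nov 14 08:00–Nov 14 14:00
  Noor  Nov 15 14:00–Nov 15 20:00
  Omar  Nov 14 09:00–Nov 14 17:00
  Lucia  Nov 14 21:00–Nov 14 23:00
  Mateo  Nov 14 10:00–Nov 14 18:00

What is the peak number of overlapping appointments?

Walk through starts and ends in time order (an end at T is processed before a start at T):
Nov 14 08:00 start Sofia → 1
Nov 14 09:00 start Omar → 2
Nov 14 10:00 start Mateo → 3
Nov 14 14:00 end Sofia → 2
Nov 14 17:00 end Omar → 1
Nov 14 18:00 end Mateo → 0
Nov 14 21:00 start Lucia → 1
Nov 14 23:00 end Lucia → 0
Nov 15 11:00 start Nadia → 1
Nov 15 14:00 start Noor → 2
Nov 15 17:00 end Nadia → 1
Nov 15 20:00 end Noor → 0
Peak is 3, at Nov 14 10:00 (Mateo, Omar, Sofia).

3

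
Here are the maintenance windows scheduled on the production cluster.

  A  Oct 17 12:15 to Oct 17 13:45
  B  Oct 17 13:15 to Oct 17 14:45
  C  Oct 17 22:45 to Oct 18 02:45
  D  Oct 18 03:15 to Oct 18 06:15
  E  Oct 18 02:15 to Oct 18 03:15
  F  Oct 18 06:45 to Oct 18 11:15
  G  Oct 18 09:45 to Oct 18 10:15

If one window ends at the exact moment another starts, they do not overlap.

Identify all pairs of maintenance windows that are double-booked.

Sorted by start: A, B, C, E, D, F, G.
B starts before A ends → A and B overlap.
C starts after A ends — done with A.
C starts after B ends — done with B.
E starts before C ends → C and E overlap.
D starts after C ends — done with C.
D starts exactly when E ends (back-to-back, no overlap) — done with E.
F starts after D ends — done with D.
G starts before F ends → F and G overlap.

A & B, C & E, F & G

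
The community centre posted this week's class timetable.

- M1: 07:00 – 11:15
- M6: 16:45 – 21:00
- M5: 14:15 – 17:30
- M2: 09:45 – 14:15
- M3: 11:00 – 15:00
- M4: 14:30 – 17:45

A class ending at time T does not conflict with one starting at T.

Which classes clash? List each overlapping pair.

Sorted by start: M1, M2, M3, M5, M4, M6.
M2 starts before M1 ends → M1 and M2 overlap.
M3 starts before M1 ends → M1 and M3 overlap.
M5 starts after M1 ends — done with M1.
M3 starts before M2 ends → M2 and M3 overlap.
M5 starts exactly when M2 ends (back-to-back, no overlap) — done with M2.
M5 starts before M3 ends → M3 and M5 overlap.
M4 starts before M3 ends → M3 and M4 overlap.
M6 starts after M3 ends.
M4 starts before M5 ends → M5 and M4 overlap.
M6 starts before M5 ends → M5 and M6 overlap.
M6 starts before M4 ends → M4 and M6 overlap.

M1 & M2, M1 & M3, M2 & M3, M3 & M4, M3 & M5, M4 & M5, M4 & M6, M5 & M6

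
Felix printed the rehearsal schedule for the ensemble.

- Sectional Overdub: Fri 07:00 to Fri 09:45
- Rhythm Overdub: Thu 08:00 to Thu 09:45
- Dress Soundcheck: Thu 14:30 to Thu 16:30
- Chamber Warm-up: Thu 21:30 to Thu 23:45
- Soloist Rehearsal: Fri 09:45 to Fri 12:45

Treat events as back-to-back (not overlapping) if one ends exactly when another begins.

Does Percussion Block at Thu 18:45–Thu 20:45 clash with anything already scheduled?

Rhythm Overdub: ends Thu 09:45 at or before Percussion Block starts Thu 18:45 → clear.
Dress Soundcheck: ends Thu 16:30 at or before Percussion Block starts Thu 18:45 → clear.
Chamber Warm-up: starts Thu 21:30 at or after Percussion Block ends Thu 20:45 → clear.
Sectional Overdub: starts Fri 07:00 at or after Percussion Block ends Thu 20:45 → clear.
Soloist Rehearsal: starts Fri 09:45 at or after Percussion Block ends Thu 20:45 → clear.

No — it doesn't clash with anything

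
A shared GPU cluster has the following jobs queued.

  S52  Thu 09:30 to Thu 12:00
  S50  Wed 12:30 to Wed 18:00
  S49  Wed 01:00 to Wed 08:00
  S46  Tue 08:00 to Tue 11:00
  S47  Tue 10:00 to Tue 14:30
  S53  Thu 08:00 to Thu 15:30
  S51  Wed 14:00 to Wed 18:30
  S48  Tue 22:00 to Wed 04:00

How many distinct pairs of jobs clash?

4

Check each pair: they overlap iff neither finishes before the other starts.
Sorted by start: S46, S47, S48, S49, S50, S51, S53, S52.
S47 starts before S46 ends → S46 and S47 overlap.
S48 starts after S46 ends, so nothing later overlaps S46 either.
S48 starts after S47 ends, so nothing later overlaps S47 either.
S49 starts before S48 ends → S48 and S49 overlap.
S50 starts after S48 ends, so nothing later overlaps S48 either.
S50 starts after S49 ends, so nothing later overlaps S49 either.
S51 starts before S50 ends → S50 and S51 overlap.
S53 starts after S50 ends, so nothing later overlaps S50 either.
S53 starts after S51 ends, so nothing later overlaps S51 either.
S52 starts before S53 ends → S53 and S52 overlap.
Overlapping pairs: S46 & S47, S48 & S49, S50 & S51, S52 & S53 — 4 in total.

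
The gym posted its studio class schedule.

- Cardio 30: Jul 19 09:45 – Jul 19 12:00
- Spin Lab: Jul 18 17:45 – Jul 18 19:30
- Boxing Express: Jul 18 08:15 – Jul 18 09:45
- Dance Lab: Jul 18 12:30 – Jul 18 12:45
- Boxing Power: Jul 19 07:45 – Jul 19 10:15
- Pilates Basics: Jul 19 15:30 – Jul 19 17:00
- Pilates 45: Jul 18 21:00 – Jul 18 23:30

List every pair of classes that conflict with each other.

Boxing Power & Cardio 30

Sorted by start: Boxing Express, Dance Lab, Spin Lab, Pilates 45, Boxing Power, Cardio 30, Pilates Basics.
Dance Lab starts after Boxing Express ends, so nothing later overlaps Boxing Express either.
Spin Lab starts after Dance Lab ends, so nothing later overlaps Dance Lab either.
Pilates 45 starts after Spin Lab ends, so nothing later overlaps Spin Lab either.
Boxing Power starts after Pilates 45 ends, so nothing later overlaps Pilates 45 either.
Cardio 30 starts before Boxing Power ends → Boxing Power and Cardio 30 overlap.
Pilates Basics starts after Boxing Power ends.
Pilates Basics starts after Cardio 30 ends.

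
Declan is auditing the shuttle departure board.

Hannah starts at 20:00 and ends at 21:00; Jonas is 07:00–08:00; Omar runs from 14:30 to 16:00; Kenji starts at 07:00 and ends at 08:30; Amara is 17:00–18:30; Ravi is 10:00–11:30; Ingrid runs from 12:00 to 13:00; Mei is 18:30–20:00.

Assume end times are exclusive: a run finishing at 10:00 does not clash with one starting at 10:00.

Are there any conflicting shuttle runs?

Sorted by start: Kenji, Jonas, Ravi, Ingrid, Omar, Amara, Mei, Hannah.
Jonas starts before Kenji ends → Kenji and Jonas overlap.
That's a conflict, so the schedule is not conflict-free.

Yes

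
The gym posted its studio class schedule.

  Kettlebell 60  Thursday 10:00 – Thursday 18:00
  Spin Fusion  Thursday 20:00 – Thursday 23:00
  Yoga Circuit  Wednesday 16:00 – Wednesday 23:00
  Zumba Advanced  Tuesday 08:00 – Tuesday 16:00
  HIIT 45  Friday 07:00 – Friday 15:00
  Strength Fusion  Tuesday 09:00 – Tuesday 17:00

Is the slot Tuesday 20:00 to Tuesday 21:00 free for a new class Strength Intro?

Zumba Advanced: ends Tuesday 16:00 at or before Strength Intro starts Tuesday 20:00 → clear.
Strength Fusion: ends Tuesday 17:00 at or before Strength Intro starts Tuesday 20:00 → clear.
Yoga Circuit: starts Wednesday 16:00 at or after Strength Intro ends Tuesday 21:00 → clear.
Kettlebell 60: starts Thursday 10:00 at or after Strength Intro ends Tuesday 21:00 → clear.
Spin Fusion: starts Thursday 20:00 at or after Strength Intro ends Tuesday 21:00 → clear.
HIIT 45: starts Friday 07:00 at or after Strength Intro ends Tuesday 21:00 → clear.

Yes — the slot is free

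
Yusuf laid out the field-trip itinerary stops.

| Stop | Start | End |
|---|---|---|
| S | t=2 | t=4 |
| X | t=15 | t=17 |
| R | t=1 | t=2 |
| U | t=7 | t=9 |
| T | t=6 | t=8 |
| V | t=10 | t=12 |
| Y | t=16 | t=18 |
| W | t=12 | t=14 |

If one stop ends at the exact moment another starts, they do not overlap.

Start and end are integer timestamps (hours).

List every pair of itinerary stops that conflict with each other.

Two intervals overlap when each starts before the other ends.
Sorted by start: R, S, T, U, V, W, X, Y.
S starts exactly when R ends (back-to-back, no overlap), so nothing later overlaps R either.
T starts after S ends, so nothing later overlaps S either.
U starts before T ends → T and U overlap.
V starts after T ends, so nothing later overlaps T either.
V starts after U ends, so nothing later overlaps U either.
W starts exactly when V ends (back-to-back, no overlap), so nothing later overlaps V either.
X starts after W ends, so nothing later overlaps W either.
Y starts before X ends → X and Y overlap.

T & U, X & Y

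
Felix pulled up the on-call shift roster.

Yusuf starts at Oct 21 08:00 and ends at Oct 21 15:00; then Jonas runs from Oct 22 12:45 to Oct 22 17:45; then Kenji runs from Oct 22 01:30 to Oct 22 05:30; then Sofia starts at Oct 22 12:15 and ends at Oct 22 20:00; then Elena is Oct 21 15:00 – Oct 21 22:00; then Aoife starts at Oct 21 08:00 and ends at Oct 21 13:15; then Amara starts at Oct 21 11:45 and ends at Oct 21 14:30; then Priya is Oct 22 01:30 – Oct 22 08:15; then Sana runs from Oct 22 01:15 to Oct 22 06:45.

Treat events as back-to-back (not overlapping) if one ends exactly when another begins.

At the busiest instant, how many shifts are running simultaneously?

3

Sweep the timeline, counting +1 at each start and −1 at each end (ends before starts at a tie):
Oct 21 08:00 start Aoife → 1
Oct 21 08:00 start Yusuf → 2
Oct 21 11:45 start Amara → 3
Oct 21 13:15 end Aoife → 2
Oct 21 14:30 end Amara → 1
Oct 21 15:00 end Yusuf → 0
Oct 21 15:00 start Elena → 1
Oct 21 22:00 end Elena → 0
Oct 22 01:15 start Sana → 1
Oct 22 01:30 start Kenji → 2
Oct 22 01:30 start Priya → 3
Oct 22 05:30 end Kenji → 2
Oct 22 06:45 end Sana → 1
Oct 22 08:15 end Priya → 0
Oct 22 12:15 start Sofia → 1
Oct 22 12:45 start Jonas → 2
Oct 22 17:45 end Jonas → 1
Oct 22 20:00 end Sofia → 0
Peak is 3, at Oct 21 11:45 (Amara, Aoife, Yusuf).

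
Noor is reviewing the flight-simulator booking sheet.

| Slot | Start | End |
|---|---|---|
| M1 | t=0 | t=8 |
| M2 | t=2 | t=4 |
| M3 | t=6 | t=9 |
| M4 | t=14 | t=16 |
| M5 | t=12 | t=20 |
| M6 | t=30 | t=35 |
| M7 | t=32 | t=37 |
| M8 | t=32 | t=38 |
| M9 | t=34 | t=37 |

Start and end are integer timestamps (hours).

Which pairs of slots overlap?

Sorted by start: M1, M2, M3, M5, M4, M6, M7, M8, M9.
M2 starts before M1 ends → M1 and M2 overlap.
M3 starts before M1 ends → M1 and M3 overlap.
M5 starts after M1 ends, so M1 has no further overlaps.
M3 starts after M2 ends, so M2 has no further overlaps.
M5 starts after M3 ends, so M3 has no further overlaps.
M4 starts before M5 ends → M5 and M4 overlap.
M6 starts after M5 ends, so M5 has no further overlaps.
M6 starts after M4 ends, so M4 has no further overlaps.
M7 starts before M6 ends → M6 and M7 overlap.
M8 starts before M6 ends → M6 and M8 overlap.
M9 starts before M6 ends → M6 and M9 overlap.
M8 starts before M7 ends → M7 and M8 overlap.
M9 starts before M7 ends → M7 and M9 overlap.
M9 starts before M8 ends → M8 and M9 overlap.

M1 & M2, M1 & M3, M4 & M5, M6 & M7, M6 & M8, M6 & M9, M7 & M8, M7 & M9, M8 & M9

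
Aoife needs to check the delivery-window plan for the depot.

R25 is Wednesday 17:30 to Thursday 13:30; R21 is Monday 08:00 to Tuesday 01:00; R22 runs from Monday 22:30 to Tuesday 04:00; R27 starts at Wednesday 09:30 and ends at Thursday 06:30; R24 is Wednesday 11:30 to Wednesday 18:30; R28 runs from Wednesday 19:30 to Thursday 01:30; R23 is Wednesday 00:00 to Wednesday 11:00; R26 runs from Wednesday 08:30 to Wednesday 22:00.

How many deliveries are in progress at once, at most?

4

Walk through starts and ends in time order (an end at T is processed before a start at T):
Monday 08:00 start R21 → 1
Monday 22:30 start R22 → 2
Tuesday 01:00 end R21 → 1
Tuesday 04:00 end R22 → 0
Wednesday 00:00 start R23 → 1
Wednesday 08:30 start R26 → 2
Wednesday 09:30 start R27 → 3
Wednesday 11:00 end R23 → 2
Wednesday 11:30 start R24 → 3
Wednesday 17:30 start R25 → 4
Wednesday 18:30 end R24 → 3
Wednesday 19:30 start R28 → 4
Wednesday 22:00 end R26 → 3
Thursday 01:30 end R28 → 2
Thursday 06:30 end R27 → 1
Thursday 13:30 end R25 → 0
Peak is 4, at Wednesday 17:30 (R24, R25, R26, R27).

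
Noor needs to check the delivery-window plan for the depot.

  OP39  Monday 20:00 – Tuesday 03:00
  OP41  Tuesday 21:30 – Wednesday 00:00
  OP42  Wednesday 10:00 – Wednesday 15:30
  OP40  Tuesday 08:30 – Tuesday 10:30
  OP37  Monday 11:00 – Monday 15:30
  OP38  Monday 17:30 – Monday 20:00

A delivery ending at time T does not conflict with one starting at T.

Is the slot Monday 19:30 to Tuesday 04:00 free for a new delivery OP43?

OP37: ends Monday 15:30 at or before OP43 starts Monday 19:30 → clear.
OP38: starts Monday 17:30 before OP43 ends Tuesday 04:00, and ends Monday 20:00 after OP43 starts Monday 19:30 → overlap.
OP39: starts Monday 20:00 before OP43 ends Tuesday 04:00, and ends Tuesday 03:00 after OP43 starts Monday 19:30 → overlap.
OP40: starts Tuesday 08:30 at or after OP43 ends Tuesday 04:00 → clear.
OP41: starts Tuesday 21:30 at or after OP43 ends Tuesday 04:00 → clear.
OP42: starts Wednesday 10:00 at or after OP43 ends Tuesday 04:00 → clear.
OP43 overlaps OP38, OP39.

No — it overlaps OP38, OP39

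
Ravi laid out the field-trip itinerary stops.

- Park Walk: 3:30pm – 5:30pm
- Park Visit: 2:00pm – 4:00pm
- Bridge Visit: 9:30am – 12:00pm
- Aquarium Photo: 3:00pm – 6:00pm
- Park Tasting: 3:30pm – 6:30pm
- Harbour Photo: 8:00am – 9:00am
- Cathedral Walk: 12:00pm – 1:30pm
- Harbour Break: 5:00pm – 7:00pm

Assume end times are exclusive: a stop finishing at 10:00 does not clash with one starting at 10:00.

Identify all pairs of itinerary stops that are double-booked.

Sorted by start: Harbour Photo, Bridge Visit, Cathedral Walk, Park Visit, Aquarium Photo, Park Walk, Park Tasting, Harbour Break.
Bridge Visit starts after Harbour Photo ends, so nothing later overlaps Harbour Photo either.
Cathedral Walk starts exactly when Bridge Visit ends (back-to-back, no overlap), so nothing later overlaps Bridge Visit either.
Park Visit starts after Cathedral Walk ends, so nothing later overlaps Cathedral Walk either.
Aquarium Photo starts before Park Visit ends → Park Visit and Aquarium Photo overlap.
Park Walk starts before Park Visit ends → Park Visit and Park Walk overlap.
Park Tasting starts before Park Visit ends → Park Visit and Park Tasting overlap.
Harbour Break starts after Park Visit ends.
Park Walk starts before Aquarium Photo ends → Aquarium Photo and Park Walk overlap.
Park Tasting starts before Aquarium Photo ends → Aquarium Photo and Park Tasting overlap.
Harbour Break starts before Aquarium Photo ends → Aquarium Photo and Harbour Break overlap.
Park Tasting starts before Park Walk ends → Park Walk and Park Tasting overlap.
Harbour Break starts before Park Walk ends → Park Walk and Harbour Break overlap.
Harbour Break starts before Park Tasting ends → Park Tasting and Harbour Break overlap.

Aquarium Photo & Harbour Break, Aquarium Photo & Park Tasting, Aquarium Photo & Park Visit, Aquarium Photo & Park Walk, Harbour Break & Park Tasting, Harbour Break & Park Walk, Park Tasting & Park Visit, Park Tasting & Park Walk, Park Visit & Park Walk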